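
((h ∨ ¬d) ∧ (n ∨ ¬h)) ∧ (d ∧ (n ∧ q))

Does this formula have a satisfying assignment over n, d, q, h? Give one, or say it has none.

n=T, d=T, q=T, h=T

  (h ∨ ¬d) ∧ (n ∨ ¬h) = True
    h ∨ ¬d = True
      ¬d = False
    n ∨ ¬h = True
      ¬h = False
  d ∧ (n ∧ q) = True
    n ∧ q = True
Both conjuncts True, so the formula holds.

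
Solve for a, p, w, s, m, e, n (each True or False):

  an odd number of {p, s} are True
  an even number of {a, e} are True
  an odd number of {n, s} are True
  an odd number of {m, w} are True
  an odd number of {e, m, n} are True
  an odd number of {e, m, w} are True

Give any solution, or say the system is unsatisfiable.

a: False, p: False, w: False, s: True, m: True, e: False, n: False

{p, s}: 1 true → odd ✓
{a, e}: 0 true → even ✓
{n, s}: 1 true → odd ✓
{m, w}: 1 true → odd ✓
{e, m, n}: 1 true → odd ✓
{e, m, w}: 1 true → odd ✓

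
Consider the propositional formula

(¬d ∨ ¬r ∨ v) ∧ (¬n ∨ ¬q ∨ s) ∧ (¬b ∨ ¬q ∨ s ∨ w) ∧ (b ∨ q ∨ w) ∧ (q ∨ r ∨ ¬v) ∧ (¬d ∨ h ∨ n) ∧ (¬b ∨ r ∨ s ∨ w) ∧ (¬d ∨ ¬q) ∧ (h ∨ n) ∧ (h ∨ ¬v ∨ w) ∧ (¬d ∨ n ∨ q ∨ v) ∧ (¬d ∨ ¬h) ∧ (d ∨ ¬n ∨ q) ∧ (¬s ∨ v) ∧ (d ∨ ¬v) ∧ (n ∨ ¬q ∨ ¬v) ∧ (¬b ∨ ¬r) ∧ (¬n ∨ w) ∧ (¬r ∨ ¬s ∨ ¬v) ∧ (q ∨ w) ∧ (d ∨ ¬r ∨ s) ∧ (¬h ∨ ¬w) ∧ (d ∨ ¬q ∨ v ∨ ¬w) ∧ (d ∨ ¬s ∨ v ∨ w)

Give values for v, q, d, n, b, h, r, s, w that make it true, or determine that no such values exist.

Set v = False.
  then (¬s ∨ v) forces s = False.
Set q = False.
  then (q ∨ w) forces w = True.
  then (¬h ∨ ¬w) forces h = False.
  then (h ∨ n) forces n = True.
  then (d ∨ ¬n ∨ q) forces d = True.
  then (¬d ∨ ¬r ∨ v) forces r = False.
Set b = True.
All clauses satisfied.

v = False, q = False, d = True, n = True, b = True, h = False, r = False, s = False, w = True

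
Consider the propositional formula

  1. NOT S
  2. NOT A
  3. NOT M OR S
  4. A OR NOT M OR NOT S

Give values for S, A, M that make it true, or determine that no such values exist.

Unit clause (NOT S) forces S = False.
Unit clause (NOT A) forces A = False.
In (NOT M OR S) only NOT M is left, so M = False.
Check each clause:
  (NOT S): NOT S holds.
  (NOT A): NOT A holds.
  (NOT M OR S): NOT M holds.
  (A OR NOT M OR NOT S): NOT M holds.
All clauses satisfied.

S: False; A: False; M: False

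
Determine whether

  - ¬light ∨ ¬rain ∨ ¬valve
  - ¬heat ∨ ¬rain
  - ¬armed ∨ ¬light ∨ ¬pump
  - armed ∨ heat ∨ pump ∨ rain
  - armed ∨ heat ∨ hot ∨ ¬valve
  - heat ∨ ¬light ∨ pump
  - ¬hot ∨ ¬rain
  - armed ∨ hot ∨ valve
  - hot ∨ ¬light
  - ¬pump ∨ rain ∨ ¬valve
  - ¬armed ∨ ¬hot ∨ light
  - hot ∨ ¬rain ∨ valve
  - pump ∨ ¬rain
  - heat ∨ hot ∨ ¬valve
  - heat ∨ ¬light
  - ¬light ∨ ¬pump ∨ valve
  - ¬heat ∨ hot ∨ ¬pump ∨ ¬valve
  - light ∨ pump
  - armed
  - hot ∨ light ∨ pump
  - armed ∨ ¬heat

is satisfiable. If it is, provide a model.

armed = True; pump = True; rain = False; hot = False; light = False; heat = False; valve = False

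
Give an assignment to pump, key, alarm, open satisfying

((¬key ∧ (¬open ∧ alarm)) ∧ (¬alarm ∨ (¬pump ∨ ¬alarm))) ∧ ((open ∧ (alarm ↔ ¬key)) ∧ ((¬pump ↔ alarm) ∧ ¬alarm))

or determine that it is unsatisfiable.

Unsatisfiable — no assignment works.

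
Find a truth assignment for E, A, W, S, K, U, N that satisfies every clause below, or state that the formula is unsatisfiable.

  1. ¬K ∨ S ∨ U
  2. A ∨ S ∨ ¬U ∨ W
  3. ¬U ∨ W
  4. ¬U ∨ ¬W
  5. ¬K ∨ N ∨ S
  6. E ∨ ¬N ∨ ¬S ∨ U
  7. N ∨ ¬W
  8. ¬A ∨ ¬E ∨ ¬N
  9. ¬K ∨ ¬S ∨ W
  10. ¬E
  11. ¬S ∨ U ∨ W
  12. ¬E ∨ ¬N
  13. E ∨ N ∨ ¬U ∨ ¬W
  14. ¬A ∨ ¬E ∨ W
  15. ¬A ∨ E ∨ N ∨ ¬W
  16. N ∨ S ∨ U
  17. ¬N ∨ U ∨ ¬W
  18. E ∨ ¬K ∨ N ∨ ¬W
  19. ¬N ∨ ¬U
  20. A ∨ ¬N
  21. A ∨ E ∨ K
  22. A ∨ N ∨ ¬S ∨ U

E=F, A=T, W=F, S=F, K=F, U=F, N=T

Unit clause (¬E) forces E = False.
Try A = False:
  (A ∨ ¬N) forces N = False.
  (N ∨ ¬W) forces W = False.
  (¬U ∨ W) forces U = False.
  (¬S ∨ U ∨ W) forces S = False.
  clause (N ∨ S ∨ U) is falsified — backtrack.
So A = True.
Try W = True:
  (¬U ∨ ¬W) forces U = False.
  (N ∨ ¬W) forces N = True.
  clause (¬N ∨ U ∨ ¬W) is falsified — backtrack.
So W = False.
  then (¬U ∨ W) forces U = False.
  then (¬S ∨ U ∨ W) forces S = False.
  then (N ∨ S ∨ U) forces N = True.
  then (¬K ∨ S ∨ U) forces K = False.
All clauses satisfied.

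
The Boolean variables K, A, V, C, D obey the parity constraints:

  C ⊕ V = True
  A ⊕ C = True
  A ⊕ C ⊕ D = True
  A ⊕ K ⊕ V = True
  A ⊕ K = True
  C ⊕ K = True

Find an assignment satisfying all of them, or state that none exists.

Unsatisfiable — no assignment works.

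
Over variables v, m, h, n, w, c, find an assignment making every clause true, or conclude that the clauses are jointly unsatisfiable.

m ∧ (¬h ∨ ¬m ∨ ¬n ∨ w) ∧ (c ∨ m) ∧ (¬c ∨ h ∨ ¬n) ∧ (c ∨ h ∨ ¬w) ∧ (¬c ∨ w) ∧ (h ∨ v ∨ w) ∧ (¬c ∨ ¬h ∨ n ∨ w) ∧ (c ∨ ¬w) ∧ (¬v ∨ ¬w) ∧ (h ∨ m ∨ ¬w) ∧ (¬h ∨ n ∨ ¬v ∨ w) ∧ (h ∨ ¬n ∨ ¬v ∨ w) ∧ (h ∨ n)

v = False, m = True, h = True, n = False, w = True, c = True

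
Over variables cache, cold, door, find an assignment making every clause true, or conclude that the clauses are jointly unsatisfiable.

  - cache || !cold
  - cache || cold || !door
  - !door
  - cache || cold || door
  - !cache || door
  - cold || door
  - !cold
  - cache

No satisfying assignment exists.

Case cache = True:
  (!door) forces door = False.
  Clause (!cache || door) is falsified — contradiction.
Case cache = False:
  Clause (cache) is falsified — contradiction.
Both cases fail, so the formula is unsatisfiable.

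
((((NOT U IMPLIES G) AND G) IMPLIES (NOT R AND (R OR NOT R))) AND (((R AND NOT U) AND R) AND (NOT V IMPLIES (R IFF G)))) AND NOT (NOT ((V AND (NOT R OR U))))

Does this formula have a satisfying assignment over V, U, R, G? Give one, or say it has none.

The formula is unsatisfiable.

Case R = True: the formula simplifies to (NOT (((NOT U IMPLIES G) AND G)) AND (NOT U AND (NOT V IMPLIES G))) AND NOT (NOT ((V AND U))).
  U = True: the conjunct NOT U is False.
  U = False: the conjunct NOT (NOT ((V AND U))) becomes NOT (NOT False) = False.
Case R = False: the conjunct R is False.
Both cases fail — unsatisfiable.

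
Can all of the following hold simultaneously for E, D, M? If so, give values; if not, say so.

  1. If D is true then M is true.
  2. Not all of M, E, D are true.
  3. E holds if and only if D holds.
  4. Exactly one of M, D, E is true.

E = False, D = False, M = True

  (1) D=F ⇒ M: vacuous ✓
  (2) {M, E, D}: 1/3 true — not all ✓
  (3) E=F, D=F — same ✓
  (4) {M, D, E}: 1 true — exactly one ✓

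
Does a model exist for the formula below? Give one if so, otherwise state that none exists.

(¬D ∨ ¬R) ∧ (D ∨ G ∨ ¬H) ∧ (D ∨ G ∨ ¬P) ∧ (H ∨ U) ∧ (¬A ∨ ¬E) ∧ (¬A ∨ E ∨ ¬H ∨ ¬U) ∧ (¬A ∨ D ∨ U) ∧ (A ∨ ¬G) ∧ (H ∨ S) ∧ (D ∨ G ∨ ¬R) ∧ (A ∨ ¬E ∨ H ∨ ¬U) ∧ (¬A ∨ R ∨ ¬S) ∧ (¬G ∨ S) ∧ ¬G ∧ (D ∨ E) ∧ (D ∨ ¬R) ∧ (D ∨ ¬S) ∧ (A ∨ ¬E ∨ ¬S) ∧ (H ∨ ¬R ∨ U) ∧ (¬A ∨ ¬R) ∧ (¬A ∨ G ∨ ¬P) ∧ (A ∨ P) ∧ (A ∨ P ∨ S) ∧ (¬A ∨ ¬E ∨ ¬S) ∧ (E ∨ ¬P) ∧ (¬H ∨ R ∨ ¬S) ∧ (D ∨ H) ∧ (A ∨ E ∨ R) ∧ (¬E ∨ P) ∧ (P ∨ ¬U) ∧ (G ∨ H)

S = False; D = True; H = True; U = False; A = True; P = False; G = False; E = False; R = False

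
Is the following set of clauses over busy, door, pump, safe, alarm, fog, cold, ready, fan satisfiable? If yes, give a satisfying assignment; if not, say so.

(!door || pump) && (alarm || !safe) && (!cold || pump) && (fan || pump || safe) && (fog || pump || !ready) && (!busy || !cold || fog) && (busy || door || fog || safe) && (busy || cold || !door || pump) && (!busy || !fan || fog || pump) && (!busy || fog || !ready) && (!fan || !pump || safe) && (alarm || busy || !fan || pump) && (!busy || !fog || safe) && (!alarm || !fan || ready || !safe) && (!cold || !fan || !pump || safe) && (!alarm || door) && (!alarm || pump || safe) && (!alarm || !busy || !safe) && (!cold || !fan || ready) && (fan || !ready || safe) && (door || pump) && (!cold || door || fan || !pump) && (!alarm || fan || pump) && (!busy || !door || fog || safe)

busy=F; door=T; pump=T; safe=F; alarm=F; fog=T; cold=T; ready=F; fan=F

Set busy = False.
Set door = True.
  then (!door || pump) forces pump = True.
Set safe = False.
  then (!fan || !pump || safe) forces fan = False.
  then (fan || !ready || safe) forces ready = False.
Set alarm = False.
Set fog = True.
Set cold = True.
All clauses satisfied.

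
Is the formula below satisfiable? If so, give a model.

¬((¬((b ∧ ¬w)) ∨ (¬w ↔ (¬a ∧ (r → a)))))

r=T; w=F; a=F; b=T

  ¬((¬((b ∧ ¬w)) ∨ (¬w ↔ (¬a ∧ (r → a))))) = True
    ¬((b ∧ ¬w)) ∨ (¬w ↔ (¬a ∧ (r → a))) = False
      ¬((b ∧ ¬w)) = False
        b ∧ ¬w = True
          ¬w = True
      ¬w ↔ (¬a ∧ (r → a)) = False
        ¬w = True
        ¬a ∧ (r → a) = False
          ¬a = True
          r → a = False
The formula evaluates to True.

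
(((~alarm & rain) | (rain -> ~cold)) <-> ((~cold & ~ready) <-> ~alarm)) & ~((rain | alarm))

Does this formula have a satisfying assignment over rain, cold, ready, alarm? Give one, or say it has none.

rain: False; cold: False; ready: False; alarm: False

  ((~alarm & rain) | (rain -> ~cold)) <-> ((~cold & ~ready) <-> ~alarm) = True
    (~alarm & rain) | (rain -> ~cold) = True
      ~alarm & rain = False
        ~alarm = True
      rain -> ~cold = True
        ~cold = True
    (~cold & ~ready) <-> ~alarm = True
      ~cold & ~ready = True
        ~cold = True
        ~ready = True
      ~alarm = True
  ~((rain | alarm)) = True
    rain | alarm = False
Both conjuncts True, so the formula holds.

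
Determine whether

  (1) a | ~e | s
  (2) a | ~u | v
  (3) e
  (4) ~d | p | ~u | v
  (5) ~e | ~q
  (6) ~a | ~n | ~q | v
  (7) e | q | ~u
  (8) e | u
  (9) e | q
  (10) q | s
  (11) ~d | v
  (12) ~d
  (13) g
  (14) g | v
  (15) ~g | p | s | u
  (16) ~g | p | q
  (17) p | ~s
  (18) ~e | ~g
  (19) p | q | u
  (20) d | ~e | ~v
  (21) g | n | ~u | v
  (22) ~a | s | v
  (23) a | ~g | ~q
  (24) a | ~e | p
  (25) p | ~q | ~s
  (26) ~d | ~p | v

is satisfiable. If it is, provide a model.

No satisfying assignment exists.

Case g = True:
  (e) forces e = True.
  Clause (~e | ~g) is falsified — contradiction.
Case g = False:
  Clause (g) is falsified — contradiction.
Both cases fail, so the formula is unsatisfiable.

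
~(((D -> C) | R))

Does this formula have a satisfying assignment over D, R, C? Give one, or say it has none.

D = True; R = False; C = False

  ~(((D -> C) | R)) = True
    (D -> C) | R = False
      D -> C = False
The formula evaluates to True.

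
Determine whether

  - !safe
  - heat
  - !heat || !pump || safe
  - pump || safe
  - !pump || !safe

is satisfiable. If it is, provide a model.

The formula is unsatisfiable.

Case safe = True:
  Clause (!safe) is falsified — contradiction.
Case safe = False:
  (heat) forces heat = True.
  (!heat || !pump || safe) forces pump = False.
  Clause (pump || safe) is falsified — contradiction.
Both cases fail, so the formula is unsatisfiable.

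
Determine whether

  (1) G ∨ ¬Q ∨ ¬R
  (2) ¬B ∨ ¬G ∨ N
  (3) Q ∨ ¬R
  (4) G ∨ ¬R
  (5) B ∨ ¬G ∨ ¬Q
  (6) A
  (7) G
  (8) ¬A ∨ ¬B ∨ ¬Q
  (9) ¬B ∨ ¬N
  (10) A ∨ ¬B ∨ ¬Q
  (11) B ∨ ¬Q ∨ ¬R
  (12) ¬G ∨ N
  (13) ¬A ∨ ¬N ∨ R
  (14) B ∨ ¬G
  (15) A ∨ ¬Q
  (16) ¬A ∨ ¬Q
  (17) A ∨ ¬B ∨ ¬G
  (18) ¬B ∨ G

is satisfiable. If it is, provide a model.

Unsatisfiable — no assignment works.

Case A = True:
  (G) forces G = True.
  (¬G ∨ N) forces N = True.
  (¬B ∨ ¬N) forces B = False.
  Clause (B ∨ ¬G) is falsified — contradiction.
Case A = False:
  Clause (A) is falsified — contradiction.
Both cases fail, so the formula is unsatisfiable.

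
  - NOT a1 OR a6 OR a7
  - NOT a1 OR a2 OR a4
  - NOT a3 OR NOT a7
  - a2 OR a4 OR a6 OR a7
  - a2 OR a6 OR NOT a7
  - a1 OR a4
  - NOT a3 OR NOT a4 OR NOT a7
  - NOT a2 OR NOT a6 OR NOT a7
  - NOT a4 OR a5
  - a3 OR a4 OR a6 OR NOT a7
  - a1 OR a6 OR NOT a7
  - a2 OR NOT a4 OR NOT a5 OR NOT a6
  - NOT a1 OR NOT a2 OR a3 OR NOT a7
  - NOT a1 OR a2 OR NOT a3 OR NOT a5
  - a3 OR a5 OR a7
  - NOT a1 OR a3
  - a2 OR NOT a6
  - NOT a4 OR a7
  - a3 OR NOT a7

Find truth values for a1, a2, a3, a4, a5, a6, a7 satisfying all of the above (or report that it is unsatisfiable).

Set a1 = True.
  then (NOT a1 OR a3) forces a3 = True.
  then (NOT a3 OR NOT a7) forces a7 = False.
  then (NOT a4 OR a7) forces a4 = False.
  then (NOT a1 OR a6 OR a7) forces a6 = True.
  then (NOT a1 OR a2 OR a4) forces a2 = True.
Set a5 = False.
All clauses satisfied.

a1 = True; a2 = True; a3 = True; a4 = False; a5 = False; a6 = True; a7 = False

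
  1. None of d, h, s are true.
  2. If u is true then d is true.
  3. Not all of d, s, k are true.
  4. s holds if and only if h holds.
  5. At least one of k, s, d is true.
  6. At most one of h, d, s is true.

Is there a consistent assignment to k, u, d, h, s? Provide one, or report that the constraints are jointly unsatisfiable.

k = True, u = False, d = False, h = False, s = False

  (1) {d, h, s}: 0 true — none ✓
  (2) u=F ⇒ d: vacuous ✓
  (3) {d, s, k}: 1/3 true — not all ✓
  (4) s=F, h=F — same ✓
  (5) {k, s, d}: 1 true — at least one ✓
  (6) {h, d, s}: 0 true — at most one ✓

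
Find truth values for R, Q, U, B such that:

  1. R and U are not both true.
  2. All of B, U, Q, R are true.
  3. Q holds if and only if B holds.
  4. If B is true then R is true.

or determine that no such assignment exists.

UNSATISFIABLE

Case R = True:
  (1) with R=T forces U = False.
  Constraint (2) is violated (U=F) — contradiction.
Case R = False:
  Constraint (2) is violated (R=F) — contradiction.
Both cases fail — unsatisfiable.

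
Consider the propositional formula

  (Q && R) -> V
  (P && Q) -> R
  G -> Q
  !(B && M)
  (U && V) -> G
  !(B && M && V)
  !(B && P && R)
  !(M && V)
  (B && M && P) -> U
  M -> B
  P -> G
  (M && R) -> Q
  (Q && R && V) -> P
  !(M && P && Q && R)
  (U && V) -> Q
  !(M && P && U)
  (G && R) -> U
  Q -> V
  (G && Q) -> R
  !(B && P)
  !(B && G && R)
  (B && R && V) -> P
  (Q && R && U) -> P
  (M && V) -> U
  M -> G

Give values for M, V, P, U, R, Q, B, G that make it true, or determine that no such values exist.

M = False; V = False; P = False; U = True; R = False; Q = False; B = False; G = False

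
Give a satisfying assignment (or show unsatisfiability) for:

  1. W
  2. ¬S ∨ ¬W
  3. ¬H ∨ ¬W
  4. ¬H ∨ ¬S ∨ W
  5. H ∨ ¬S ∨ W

W=T, S=F, H=F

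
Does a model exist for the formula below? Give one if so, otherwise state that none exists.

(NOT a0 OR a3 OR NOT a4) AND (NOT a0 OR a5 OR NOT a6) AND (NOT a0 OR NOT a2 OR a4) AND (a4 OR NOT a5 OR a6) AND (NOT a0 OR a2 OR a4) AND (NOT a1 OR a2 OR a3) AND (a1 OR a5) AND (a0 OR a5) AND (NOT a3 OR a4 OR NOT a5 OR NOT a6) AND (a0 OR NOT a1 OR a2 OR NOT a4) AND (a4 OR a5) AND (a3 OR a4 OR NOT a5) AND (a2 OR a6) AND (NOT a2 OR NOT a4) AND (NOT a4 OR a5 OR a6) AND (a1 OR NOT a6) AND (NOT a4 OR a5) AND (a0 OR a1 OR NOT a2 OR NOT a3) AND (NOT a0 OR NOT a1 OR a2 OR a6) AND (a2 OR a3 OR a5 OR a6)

Set a0 = True.
Set a1 = True.
Try a2 = True:
  (NOT a0 OR NOT a2 OR a4) forces a4 = True.
  clause (NOT a2 OR NOT a4) is falsified — backtrack.
So a2 = False.
  then (NOT a0 OR a2 OR a4) forces a4 = True.
  then (NOT a1 OR a2 OR a3) forces a3 = True.
  then (a2 OR a6) forces a6 = True.
  then (NOT a4 OR a5) forces a5 = True.
All clauses satisfied.

a0=T, a1=T, a2=F, a3=T, a4=T, a5=T, a6=T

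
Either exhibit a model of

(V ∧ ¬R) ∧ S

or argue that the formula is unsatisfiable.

R: False, V: True, S: True

  V ∧ ¬R = True
    ¬R = True
Both conjuncts True, so the formula holds.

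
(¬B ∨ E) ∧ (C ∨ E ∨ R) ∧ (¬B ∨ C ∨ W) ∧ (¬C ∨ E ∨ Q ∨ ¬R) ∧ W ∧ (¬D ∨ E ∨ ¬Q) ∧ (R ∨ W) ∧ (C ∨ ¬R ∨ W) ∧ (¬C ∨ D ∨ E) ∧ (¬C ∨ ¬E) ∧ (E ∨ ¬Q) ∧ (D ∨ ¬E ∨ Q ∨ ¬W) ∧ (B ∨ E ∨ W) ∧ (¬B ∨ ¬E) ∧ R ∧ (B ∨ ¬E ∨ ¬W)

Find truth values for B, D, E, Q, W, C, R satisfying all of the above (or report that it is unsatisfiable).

Unit clause (W) forces W = True.
Unit clause (R) forces R = True.
Try B = True:
  (¬B ∨ E) forces E = True.
  clause (¬B ∨ ¬E) is falsified — backtrack.
So B = False.
  then (B ∨ ¬E ∨ ¬W) forces E = False.
  then (E ∨ ¬Q) forces Q = False.
  then (¬C ∨ E ∨ Q ∨ ¬R) forces C = False.
Set D = False.
All clauses satisfied.

B = False; D = False; E = False; Q = False; W = True; C = False; R = True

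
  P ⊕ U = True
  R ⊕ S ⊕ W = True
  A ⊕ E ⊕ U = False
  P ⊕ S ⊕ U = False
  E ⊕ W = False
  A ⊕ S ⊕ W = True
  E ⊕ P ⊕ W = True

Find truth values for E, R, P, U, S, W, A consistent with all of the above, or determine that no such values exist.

E = False, R = False, P = True, U = False, S = True, W = False, A = False

P ⊕ U = T ⊕ F = True ✓
R ⊕ S ⊕ W = F ⊕ T ⊕ F = True ✓
A ⊕ E ⊕ U = F ⊕ F ⊕ F = False ✓
P ⊕ S ⊕ U = T ⊕ T ⊕ F = False ✓
E ⊕ W = F ⊕ F = False ✓
A ⊕ S ⊕ W = F ⊕ T ⊕ F = True ✓
E ⊕ P ⊕ W = F ⊕ T ⊕ F = True ✓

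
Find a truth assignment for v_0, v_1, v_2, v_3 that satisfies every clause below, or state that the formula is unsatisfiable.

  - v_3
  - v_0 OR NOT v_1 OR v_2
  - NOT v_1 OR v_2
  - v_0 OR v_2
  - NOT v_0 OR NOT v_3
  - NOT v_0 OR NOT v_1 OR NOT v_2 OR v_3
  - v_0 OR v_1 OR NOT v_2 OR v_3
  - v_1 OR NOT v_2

Unit clause (v_3) forces v_3 = True.
In (NOT v_0 OR NOT v_3) only NOT v_0 is left, so v_0 = False.
In (v_0 OR v_2) only v_2 is left, so v_2 = True.
In (v_1 OR NOT v_2) only v_1 is left, so v_1 = True.
Check each clause:
  (v_3): v_3 holds.
  (v_0 OR NOT v_1 OR v_2): v_2 holds.
  (NOT v_1 OR v_2): v_2 holds.
  (v_0 OR v_2): v_2 holds.
  (NOT v_0 OR NOT v_3): NOT v_0 holds.
  (NOT v_0 OR NOT v_1 OR NOT v_2 OR v_3): NOT v_0 holds.
  (v_0 OR v_1 OR NOT v_2 OR v_3): v_1 holds.
  (v_1 OR NOT v_2): v_1 holds.
All clauses satisfied.

v_0 = False, v_1 = True, v_2 = True, v_3 = True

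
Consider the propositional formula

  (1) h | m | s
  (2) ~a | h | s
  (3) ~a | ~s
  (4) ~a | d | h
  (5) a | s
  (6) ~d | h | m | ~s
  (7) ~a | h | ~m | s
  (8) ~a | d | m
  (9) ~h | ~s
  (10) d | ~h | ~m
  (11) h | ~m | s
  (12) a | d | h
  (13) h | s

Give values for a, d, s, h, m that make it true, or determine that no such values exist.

Set a = True.
  then (~a | ~s) forces s = False.
  then (h | s) forces h = True.
Try d = False:
  (~a | d | m) forces m = True.
  clause (d | ~h | ~m) is falsified — backtrack.
So d = True.
Set m = False.
All clauses satisfied.

a: True; d: True; s: False; h: True; m: False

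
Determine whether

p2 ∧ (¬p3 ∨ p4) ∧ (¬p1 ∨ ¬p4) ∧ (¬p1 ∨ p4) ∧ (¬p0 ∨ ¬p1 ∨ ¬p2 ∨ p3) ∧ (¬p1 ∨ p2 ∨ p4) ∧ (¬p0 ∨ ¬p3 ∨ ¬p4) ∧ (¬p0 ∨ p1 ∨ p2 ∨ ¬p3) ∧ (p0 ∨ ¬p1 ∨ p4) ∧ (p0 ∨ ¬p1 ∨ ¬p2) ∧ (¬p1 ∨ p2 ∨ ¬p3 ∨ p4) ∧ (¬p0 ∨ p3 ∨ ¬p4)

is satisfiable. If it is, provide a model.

p0 = False; p1 = False; p2 = True; p3 = True; p4 = True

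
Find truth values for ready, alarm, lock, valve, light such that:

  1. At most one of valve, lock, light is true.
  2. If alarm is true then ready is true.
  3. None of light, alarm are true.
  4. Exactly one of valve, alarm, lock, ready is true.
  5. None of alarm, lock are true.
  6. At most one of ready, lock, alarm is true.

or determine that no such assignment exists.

ready: True, alarm: False, lock: False, valve: False, light: False

  (1) {valve, lock, light}: 0 true — at most one ✓
  (2) alarm=F ⇒ ready: vacuous ✓
  (3) {light, alarm}: 0 true — none ✓
  (4) {valve, alarm, lock, ready}: 1 true — exactly one ✓
  (5) {alarm, lock}: 0 true — none ✓
  (6) {ready, lock, alarm}: 1 true — at most one ✓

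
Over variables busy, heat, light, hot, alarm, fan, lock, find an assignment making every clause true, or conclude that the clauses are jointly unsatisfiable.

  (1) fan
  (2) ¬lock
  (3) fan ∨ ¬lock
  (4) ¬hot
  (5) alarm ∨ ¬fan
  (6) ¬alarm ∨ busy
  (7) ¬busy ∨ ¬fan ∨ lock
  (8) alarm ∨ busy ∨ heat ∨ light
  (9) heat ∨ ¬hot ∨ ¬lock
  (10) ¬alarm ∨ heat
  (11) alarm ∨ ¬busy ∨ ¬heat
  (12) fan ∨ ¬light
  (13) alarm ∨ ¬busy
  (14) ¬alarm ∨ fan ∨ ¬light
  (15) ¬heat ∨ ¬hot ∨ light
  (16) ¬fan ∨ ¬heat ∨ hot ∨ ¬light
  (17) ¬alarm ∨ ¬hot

Case hot = True:
  Clause (¬hot) is falsified — contradiction.
Case hot = False:
  (fan) forces fan = True.
  (¬lock) forces lock = False.
  (alarm ∨ ¬fan) forces alarm = True.
  (¬alarm ∨ busy) forces busy = True.
  Clause (¬busy ∨ ¬fan ∨ lock) is falsified — contradiction.
Both cases fail, so the formula is unsatisfiable.

The formula is unsatisfiable.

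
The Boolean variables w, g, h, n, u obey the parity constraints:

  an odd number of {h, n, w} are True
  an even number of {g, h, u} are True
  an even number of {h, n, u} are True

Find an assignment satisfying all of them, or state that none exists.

w=F; g=F; h=T; n=F; u=T

{h, n, w}: 1 true → odd ✓
{g, h, u}: 2 true → even ✓
{h, n, u}: 2 true → even ✓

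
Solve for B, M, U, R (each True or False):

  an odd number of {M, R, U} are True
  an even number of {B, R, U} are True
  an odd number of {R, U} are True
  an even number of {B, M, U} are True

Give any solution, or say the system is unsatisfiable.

B=T, M=F, U=T, R=F

{M, R, U}: 1 true → odd ✓
{B, R, U}: 2 true → even ✓
{R, U}: 1 true → odd ✓
{B, M, U}: 2 true → even ✓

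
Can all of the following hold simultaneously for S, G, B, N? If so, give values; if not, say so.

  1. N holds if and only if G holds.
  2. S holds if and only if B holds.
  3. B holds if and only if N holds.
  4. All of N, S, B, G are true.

S: True, G: True, B: True, N: True

  (1) N=T, G=T — same ✓
  (2) S=T, B=T — same ✓
  (3) B=T, N=T — same ✓
  (4) {N, S, B, G}: all 4 true ✓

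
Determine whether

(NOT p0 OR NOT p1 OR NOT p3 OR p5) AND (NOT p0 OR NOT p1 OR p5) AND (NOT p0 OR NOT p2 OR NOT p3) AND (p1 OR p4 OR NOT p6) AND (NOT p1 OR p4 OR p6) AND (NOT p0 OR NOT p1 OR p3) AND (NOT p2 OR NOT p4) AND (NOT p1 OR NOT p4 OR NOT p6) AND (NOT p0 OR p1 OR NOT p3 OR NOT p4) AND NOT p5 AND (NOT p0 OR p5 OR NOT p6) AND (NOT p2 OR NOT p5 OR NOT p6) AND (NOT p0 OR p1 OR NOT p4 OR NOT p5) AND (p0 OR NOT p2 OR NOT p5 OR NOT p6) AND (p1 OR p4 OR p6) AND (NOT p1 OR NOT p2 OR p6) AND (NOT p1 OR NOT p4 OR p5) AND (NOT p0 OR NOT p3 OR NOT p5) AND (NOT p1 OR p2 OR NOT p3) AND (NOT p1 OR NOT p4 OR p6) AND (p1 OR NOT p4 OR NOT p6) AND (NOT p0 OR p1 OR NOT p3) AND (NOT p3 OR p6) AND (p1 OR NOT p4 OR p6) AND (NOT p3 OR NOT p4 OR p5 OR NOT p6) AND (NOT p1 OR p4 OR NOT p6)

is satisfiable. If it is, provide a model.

Unsatisfiable

Case p1 = True:
  (NOT p5) forces p5 = False.
  (NOT p0 OR NOT p1 OR p5) forces p0 = False.
  (NOT p1 OR NOT p4 OR p5) forces p4 = False.
  (NOT p1 OR p4 OR p6) forces p6 = True.
  Clause (NOT p1 OR p4 OR NOT p6) is falsified — contradiction.
Case p1 = False:
  (NOT p5) forces p5 = False.
  If p4 = True:
    (NOT p2 OR NOT p4) forces p2 = False.
    (p1 OR NOT p4 OR NOT p6) forces p6 = False.
    clause (p1 OR NOT p4 OR p6) is falsified.
  If p4 = False:
    (p1 OR p4 OR NOT p6) forces p6 = False.
    clause (p1 OR p4 OR p6) is falsified.
  Every sub-case reaches a contradiction.
Both cases fail, so the formula is unsatisfiable.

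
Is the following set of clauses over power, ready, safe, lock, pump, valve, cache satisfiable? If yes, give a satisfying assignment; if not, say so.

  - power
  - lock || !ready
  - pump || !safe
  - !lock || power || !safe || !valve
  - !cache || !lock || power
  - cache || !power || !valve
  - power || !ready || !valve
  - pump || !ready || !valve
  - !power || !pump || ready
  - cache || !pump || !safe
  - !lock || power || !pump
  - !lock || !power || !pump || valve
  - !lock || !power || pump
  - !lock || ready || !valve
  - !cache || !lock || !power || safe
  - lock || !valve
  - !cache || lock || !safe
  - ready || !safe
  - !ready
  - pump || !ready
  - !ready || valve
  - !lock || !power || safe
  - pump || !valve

Unit clause (power) forces power = True.
Unit clause (!ready) forces ready = False.
In (!power || !pump || ready) only !pump is left, so pump = False.
In (!lock || !power || pump) only !lock is left, so lock = False.
In (lock || !valve) only !valve is left, so valve = False.
In (ready || !safe) only !safe is left, so safe = False.
Set cache = True.
All clauses satisfied.

power = True, ready = False, safe = False, lock = False, pump = False, valve = False, cache = True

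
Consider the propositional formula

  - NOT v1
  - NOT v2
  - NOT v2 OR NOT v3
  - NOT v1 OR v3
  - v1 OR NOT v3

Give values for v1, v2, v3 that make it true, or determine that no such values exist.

v1 = False, v2 = False, v3 = False

Unit clause (NOT v1) forces v1 = False.
Unit clause (NOT v2) forces v2 = False.
In (v1 OR NOT v3) only NOT v3 is left, so v3 = False.
All clauses satisfied.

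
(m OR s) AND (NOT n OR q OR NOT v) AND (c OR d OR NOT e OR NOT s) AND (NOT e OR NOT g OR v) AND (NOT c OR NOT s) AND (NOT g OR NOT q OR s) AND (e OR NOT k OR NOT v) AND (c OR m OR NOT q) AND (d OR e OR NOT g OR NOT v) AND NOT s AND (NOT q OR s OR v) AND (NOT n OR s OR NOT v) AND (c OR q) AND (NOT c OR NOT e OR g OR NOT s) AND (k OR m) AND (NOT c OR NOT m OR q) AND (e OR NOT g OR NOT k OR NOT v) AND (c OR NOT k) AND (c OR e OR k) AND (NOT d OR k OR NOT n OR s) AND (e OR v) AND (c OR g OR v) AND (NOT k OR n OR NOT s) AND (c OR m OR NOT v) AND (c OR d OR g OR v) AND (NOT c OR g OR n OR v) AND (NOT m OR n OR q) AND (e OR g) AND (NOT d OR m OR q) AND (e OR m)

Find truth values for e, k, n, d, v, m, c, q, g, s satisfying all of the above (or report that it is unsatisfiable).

Unit clause (NOT s) forces s = False.
In (m OR s) only m is left, so m = True.
Set e = True.
Set k = False.
Try n = True:
  (NOT n OR s OR NOT v) forces v = False.
  (NOT e OR NOT g OR v) forces g = False.
  (NOT q OR s OR v) forces q = False.
  (c OR q) forces c = True.
  clause (NOT c OR NOT m OR q) is falsified — backtrack.
So n = False.
  then (NOT m OR n OR q) forces q = True.
  then (NOT g OR NOT q OR s) forces g = False.
  then (NOT q OR s OR v) forces v = True.
Set d = True.
Set c = True.
All clauses satisfied.

e: True, k: False, n: False, d: True, v: True, m: True, c: True, q: True, g: False, s: False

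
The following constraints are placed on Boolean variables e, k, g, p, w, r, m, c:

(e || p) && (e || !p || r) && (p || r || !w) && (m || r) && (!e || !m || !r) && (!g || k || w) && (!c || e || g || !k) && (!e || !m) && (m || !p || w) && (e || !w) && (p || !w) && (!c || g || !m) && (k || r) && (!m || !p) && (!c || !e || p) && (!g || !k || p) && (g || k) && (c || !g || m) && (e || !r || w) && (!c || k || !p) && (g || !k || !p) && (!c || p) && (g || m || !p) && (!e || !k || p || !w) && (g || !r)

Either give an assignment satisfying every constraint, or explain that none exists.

Try e = False:
  (e || p) forces p = True.
  (e || !p || r) forces r = True.
  (e || !w) forces w = False.
  clause (e || !r || w) is falsified — backtrack.
So e = True.
  then (!e || !m) forces m = False.
  then (m || r) forces r = True.
  then (g || !r) forces g = True.
  then (c || !g || m) forces c = True.
  then (!c || p) forces p = True.
  then (m || !p || w) forces w = True.
  then (!c || k || !p) forces k = True.
All clauses satisfied.

e: True, k: True, g: True, p: True, w: True, r: True, m: False, c: True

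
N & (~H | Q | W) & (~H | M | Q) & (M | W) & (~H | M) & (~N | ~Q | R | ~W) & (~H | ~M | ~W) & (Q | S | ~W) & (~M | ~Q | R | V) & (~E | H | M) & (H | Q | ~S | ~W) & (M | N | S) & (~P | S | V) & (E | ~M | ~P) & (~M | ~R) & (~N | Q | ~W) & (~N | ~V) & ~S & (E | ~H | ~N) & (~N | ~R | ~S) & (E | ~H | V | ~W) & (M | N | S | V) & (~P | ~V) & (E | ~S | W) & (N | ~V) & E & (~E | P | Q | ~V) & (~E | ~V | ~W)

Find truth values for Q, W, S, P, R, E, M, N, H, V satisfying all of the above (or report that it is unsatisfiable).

Q=F, W=F, S=F, P=F, R=F, E=T, M=T, N=T, H=F, V=F

Unit clause (N) forces N = True.
In (~N | ~V) only ~V is left, so V = False.
Unit clause (~S) forces S = False.
Unit clause (E) forces E = True.
In (~P | S | V) only ~P is left, so P = False.
Set Q = False.
  then (Q | S | ~W) forces W = False.
  then (~H | Q | W) forces H = False.
  then (M | W) forces M = True.
  then (~M | ~R) forces R = False.
All clauses satisfied.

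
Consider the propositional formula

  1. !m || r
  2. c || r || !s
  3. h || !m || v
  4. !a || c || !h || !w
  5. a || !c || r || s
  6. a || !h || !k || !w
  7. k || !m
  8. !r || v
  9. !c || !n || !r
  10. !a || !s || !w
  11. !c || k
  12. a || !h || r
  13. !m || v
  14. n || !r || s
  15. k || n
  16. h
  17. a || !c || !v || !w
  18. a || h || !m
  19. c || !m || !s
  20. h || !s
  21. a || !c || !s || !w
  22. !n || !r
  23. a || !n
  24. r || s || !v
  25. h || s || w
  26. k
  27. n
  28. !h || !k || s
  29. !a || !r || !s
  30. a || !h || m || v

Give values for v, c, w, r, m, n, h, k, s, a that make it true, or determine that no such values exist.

v=T, c=T, w=F, r=F, m=F, n=T, h=T, k=T, s=T, a=T

Unit clause (h) forces h = True.
Unit clause (k) forces k = True.
Unit clause (n) forces n = True.
In (!h || !k || s) only s is left, so s = True.
In (!n || !r) only !r is left, so r = False.
In (a || !n) only a is left, so a = True.
In (!m || r) only !m is left, so m = False.
In (c || r || !s) only c is left, so c = True.
In (!a || !s || !w) only !w is left, so w = False.
Set v = True.
All clauses satisfied.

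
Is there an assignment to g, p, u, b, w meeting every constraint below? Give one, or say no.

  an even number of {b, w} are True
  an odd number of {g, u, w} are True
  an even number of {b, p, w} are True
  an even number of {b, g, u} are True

Unsatisfiable — no assignment works.

Adding constraints 1, 2, 4 mod 2: every variable appears an even number of times on the left, so the left side is 0.
But the right sides sum to 1 (mod 2). 0 ≠ 1 — the system is inconsistent.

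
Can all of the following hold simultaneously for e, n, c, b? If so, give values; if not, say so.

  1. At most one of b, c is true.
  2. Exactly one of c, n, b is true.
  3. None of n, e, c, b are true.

No satisfying assignment exists.

Case c = True:
  Constraint (3) is violated (c=T) — contradiction.
Case c = False:
  (3) forces n = False.
  (2) with c=F, n=F forces b = True.
  Constraint (3) is violated (b=T) — contradiction.
Both cases fail — unsatisfiable.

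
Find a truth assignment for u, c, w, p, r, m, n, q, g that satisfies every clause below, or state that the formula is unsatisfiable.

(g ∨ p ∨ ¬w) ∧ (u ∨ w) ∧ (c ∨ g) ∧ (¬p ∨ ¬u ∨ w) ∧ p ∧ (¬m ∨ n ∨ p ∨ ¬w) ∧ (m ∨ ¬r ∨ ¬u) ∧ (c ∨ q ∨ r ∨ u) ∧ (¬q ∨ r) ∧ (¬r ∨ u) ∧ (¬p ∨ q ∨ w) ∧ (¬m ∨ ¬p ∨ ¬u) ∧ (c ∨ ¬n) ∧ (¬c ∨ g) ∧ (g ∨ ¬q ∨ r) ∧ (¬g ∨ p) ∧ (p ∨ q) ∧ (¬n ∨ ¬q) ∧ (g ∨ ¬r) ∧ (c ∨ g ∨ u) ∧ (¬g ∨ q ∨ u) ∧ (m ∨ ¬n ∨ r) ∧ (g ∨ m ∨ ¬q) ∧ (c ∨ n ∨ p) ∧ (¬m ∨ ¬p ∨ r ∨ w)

Unit clause (p) forces p = True.
Set u = True.
  then (¬p ∨ ¬u ∨ w) forces w = True.
  then (¬m ∨ ¬p ∨ ¬u) forces m = False.
  then (m ∨ ¬r ∨ ¬u) forces r = False.
  then (¬q ∨ r) forces q = False.
  then (m ∨ ¬n ∨ r) forces n = False.
Set c = False.
  then (c ∨ g) forces g = True.
All clauses satisfied.

u = True, c = False, w = True, p = True, r = False, m = False, n = False, q = False, g = True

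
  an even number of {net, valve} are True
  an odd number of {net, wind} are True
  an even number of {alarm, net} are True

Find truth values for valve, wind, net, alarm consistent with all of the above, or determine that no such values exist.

valve = True, wind = False, net = True, alarm = True

{net, valve}: 2 true → even ✓
{net, wind}: 1 true → odd ✓
{alarm, net}: 2 true → even ✓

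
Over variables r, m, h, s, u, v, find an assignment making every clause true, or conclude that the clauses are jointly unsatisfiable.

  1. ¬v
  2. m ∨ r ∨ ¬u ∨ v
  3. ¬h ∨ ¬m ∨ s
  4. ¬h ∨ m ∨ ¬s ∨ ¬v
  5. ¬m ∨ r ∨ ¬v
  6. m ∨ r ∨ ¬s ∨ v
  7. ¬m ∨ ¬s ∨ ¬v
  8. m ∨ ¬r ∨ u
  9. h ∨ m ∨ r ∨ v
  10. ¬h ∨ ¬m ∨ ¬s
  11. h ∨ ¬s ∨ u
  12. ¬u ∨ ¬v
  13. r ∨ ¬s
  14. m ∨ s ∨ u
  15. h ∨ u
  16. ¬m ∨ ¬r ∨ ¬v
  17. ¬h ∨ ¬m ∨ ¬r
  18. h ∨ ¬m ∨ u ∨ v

Unit clause (¬v) forces v = False.
Set r = True.
Set m = False.
  then (m ∨ ¬r ∨ u) forces u = True.
Set h = True.
Set s = True.
All clauses satisfied.

r: True, m: False, h: True, s: True, u: True, v: False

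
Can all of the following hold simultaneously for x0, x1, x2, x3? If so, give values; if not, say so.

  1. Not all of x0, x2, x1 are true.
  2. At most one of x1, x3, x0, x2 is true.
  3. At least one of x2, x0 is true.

x0=T, x1=F, x2=F, x3=F

  (1) {x0, x2, x1}: 1/3 true — not all ✓
  (2) {x1, x3, x0, x2}: 1 true — at most one ✓
  (3) {x2, x0}: 1 true — at least one ✓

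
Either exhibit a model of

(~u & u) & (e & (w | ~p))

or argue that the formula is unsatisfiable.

Case u = True: the conjunct ~u is False.
Case u = False: the conjunct u is False.
Both cases fail — unsatisfiable.

Unsatisfiable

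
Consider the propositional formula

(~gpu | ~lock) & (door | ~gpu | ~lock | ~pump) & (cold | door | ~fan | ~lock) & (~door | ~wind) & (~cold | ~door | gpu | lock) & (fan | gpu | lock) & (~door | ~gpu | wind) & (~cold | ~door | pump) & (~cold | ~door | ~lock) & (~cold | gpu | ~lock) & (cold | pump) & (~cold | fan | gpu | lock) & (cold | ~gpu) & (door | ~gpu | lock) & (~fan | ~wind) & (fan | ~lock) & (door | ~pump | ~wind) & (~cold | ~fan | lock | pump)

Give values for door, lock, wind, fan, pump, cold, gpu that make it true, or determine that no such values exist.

Set door = False.
Try lock = True:
  (~gpu | ~lock) forces gpu = False.
  (~cold | gpu | ~lock) forces cold = False.
  (cold | door | ~fan | ~lock) forces fan = False.
  clause (fan | ~lock) is falsified — backtrack.
So lock = False.
  then (door | ~gpu | lock) forces gpu = False.
  then (fan | gpu | lock) forces fan = True.
  then (~fan | ~wind) forces wind = False.
Set pump = True.
Set cold = True.
All clauses satisfied.

door=F; lock=F; wind=F; fan=T; pump=T; cold=T; gpu=F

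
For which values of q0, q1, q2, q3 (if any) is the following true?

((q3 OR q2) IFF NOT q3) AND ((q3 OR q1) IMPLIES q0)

q0=F, q1=F, q2=T, q3=F

  (q3 OR q2) IFF NOT q3 = True
    q3 OR q2 = True
    NOT q3 = True
  (q3 OR q1) IMPLIES q0 = True
    q3 OR q1 = False
Both conjuncts True, so the formula holds.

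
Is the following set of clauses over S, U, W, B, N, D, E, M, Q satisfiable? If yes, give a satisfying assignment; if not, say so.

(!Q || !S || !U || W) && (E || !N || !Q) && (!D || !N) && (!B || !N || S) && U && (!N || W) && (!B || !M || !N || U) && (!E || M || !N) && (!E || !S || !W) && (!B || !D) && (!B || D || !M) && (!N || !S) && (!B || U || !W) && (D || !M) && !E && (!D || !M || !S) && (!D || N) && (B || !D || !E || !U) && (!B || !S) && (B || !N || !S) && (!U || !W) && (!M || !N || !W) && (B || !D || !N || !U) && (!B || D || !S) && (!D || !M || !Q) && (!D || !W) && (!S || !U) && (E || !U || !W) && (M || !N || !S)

S = False, U = True, W = False, B = True, N = False, D = False, E = False, M = False, Q = False

Unit clause (U) forces U = True.
Unit clause (!E) forces E = False.
In (!U || !W) only !W is left, so W = False.
In (!S || !U) only !S is left, so S = False.
In (!N || W) only !N is left, so N = False.
In (!D || N) only !D is left, so D = False.
In (D || !M) only !M is left, so M = False.
Set B = True.
Set Q = False.
All clauses satisfied.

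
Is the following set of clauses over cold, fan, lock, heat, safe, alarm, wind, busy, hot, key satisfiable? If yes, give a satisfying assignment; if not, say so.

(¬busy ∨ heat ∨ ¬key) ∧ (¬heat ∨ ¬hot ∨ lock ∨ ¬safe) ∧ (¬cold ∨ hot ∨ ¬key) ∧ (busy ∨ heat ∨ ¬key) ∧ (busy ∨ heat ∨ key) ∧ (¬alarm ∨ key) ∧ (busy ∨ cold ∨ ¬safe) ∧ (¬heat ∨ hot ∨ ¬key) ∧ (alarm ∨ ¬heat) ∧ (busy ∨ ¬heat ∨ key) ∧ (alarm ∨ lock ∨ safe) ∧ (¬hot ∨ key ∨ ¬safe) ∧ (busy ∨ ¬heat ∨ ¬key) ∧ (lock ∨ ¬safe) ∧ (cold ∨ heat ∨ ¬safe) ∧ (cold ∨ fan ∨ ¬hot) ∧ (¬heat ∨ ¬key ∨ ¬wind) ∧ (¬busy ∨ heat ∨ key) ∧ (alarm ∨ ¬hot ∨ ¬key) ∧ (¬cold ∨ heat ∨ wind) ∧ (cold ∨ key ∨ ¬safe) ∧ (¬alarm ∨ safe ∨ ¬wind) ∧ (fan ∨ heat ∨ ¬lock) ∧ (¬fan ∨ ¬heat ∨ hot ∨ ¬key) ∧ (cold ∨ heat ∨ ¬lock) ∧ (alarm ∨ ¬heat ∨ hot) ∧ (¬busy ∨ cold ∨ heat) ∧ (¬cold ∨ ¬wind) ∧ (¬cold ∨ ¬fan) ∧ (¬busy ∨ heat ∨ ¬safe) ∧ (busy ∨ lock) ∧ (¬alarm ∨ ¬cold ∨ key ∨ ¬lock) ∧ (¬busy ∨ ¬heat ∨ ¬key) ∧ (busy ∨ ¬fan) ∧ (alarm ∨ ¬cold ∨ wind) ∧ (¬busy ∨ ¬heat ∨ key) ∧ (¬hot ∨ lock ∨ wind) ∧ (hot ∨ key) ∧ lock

UNSATISFIABLE

Case heat = True:
  (alarm ∨ ¬heat) forces alarm = True.
  (¬alarm ∨ key) forces key = True.
  (¬heat ∨ hot ∨ ¬key) forces hot = True.
  (busy ∨ ¬heat ∨ ¬key) forces busy = True.
  Clause (¬busy ∨ ¬heat ∨ ¬key) is falsified — contradiction.
Case heat = False:
  (lock) forces lock = True.
  (fan ∨ heat ∨ ¬lock) forces fan = True.
  (cold ∨ heat ∨ ¬lock) forces cold = True.
  Clause (¬cold ∨ ¬fan) is falsified — contradiction.
Both cases fail, so the formula is unsatisfiable.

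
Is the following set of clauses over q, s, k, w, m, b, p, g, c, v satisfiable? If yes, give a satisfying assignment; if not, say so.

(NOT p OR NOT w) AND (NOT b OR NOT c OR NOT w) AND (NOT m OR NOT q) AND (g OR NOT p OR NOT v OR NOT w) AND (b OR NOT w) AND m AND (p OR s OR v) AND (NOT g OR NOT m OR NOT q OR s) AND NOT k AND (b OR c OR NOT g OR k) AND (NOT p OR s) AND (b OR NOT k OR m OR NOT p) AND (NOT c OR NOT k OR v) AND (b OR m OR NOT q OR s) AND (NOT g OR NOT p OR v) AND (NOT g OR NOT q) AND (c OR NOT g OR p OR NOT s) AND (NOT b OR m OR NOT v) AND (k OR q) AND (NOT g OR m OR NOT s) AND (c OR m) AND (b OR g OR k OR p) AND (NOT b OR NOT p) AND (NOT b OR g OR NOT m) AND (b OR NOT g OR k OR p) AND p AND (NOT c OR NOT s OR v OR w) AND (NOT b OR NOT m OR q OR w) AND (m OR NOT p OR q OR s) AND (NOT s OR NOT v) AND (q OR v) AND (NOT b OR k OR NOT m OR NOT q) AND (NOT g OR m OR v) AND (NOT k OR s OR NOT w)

Unsatisfiable

Case k = True:
  Clause (NOT k) is falsified — contradiction.
Case k = False:
  (m) forces m = True.
  (NOT m OR NOT q) forces q = False.
  Clause (k OR q) is falsified — contradiction.
Both cases fail, so the formula is unsatisfiable.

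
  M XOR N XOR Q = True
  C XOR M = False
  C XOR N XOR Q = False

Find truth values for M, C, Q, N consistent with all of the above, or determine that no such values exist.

UNSATISFIABLE

Adding constraints 1, 2, 3 mod 2: every variable appears an even number of times on the left, so the left side is 0.
But the right sides sum to 1 (mod 2). 0 ≠ 1 — the system is inconsistent.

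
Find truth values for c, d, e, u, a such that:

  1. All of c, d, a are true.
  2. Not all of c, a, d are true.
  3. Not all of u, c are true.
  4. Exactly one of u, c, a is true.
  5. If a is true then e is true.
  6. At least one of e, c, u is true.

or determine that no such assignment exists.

UNSATISFIABLE

Case a = True:
  (1) forces c = True.
  Constraint (4) is violated (c=T, a=T) — contradiction.
Case a = False:
  Constraint (1) is violated (a=F) — contradiction.
Both cases fail — unsatisfiable.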